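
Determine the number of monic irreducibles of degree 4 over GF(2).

x^(2^4) − x is the product of all monic irreducibles of degree dividing 4; Möbius inversion gives N = (1/4) Σ μ(4/d)·2^d.
Divisors of 4: 1, 2, 4; μ(4/d) for each: 0, -1, 1.
Σ = − 2^2 + 2^4 = 12.
N = 12/4 = 3.

3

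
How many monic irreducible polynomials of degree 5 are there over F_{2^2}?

204

By the necklace-counting formula, N_4(5) = (1/5) Σ_{d|5} μ(5/d)·4^d.
Divisors of 5: 1, 5; μ(5/d) for each: -1, 1.
Σ = − 4^1 + 4^5 = 1020.
N = 1020/5 = 204.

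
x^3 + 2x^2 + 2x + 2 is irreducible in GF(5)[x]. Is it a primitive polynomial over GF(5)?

Write f(x) = x^3 + 2x^2 + 2x + 2.
|GF(5^3)^×| = 5^3 − 1 = 124. Prime factorization: 124 = 2^2·31.
f is primitive ⇔ x has order 124 in GF(5)[x]/(f), i.e. x^(124/q) ≠ 1 for each prime q | 124.
x^(62) mod f = 4.
x^(4) mod f = 2x^2 + 2x + 4.
None equal 1, so x has full order 124; f is primitive.

Yes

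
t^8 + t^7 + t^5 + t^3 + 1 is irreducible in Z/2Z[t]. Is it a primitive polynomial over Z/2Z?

Write f(t) = t^8 + t^7 + t^5 + t^3 + 1.
|GF(2^8)^×| = 2^8 − 1 = 255. Prime factorization: 255 = 3·5·17.
f is primitive ⇔ t has order 255 in GF(2)[t]/(f), i.e. t^(255/q) ≠ 1 for each prime q | 255.
t^(85) mod f = t^7 + t^6 + t^2 + t.
t^(51) mod f = t^7 + t^6 + t^4 + t^3 + t^2.
t^(15) mod f = t^3 + t^2.
None equal 1, so t has full order 255; f is primitive.

Yes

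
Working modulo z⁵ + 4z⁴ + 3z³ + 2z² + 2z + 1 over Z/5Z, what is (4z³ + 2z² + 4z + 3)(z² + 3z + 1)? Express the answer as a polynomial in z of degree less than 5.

Multiply in Z/5Z[z]: (4z³ + 2z² + 4z + 3)·(z² + 3z + 1) = 4z⁵ + 4z⁴ + 4z³ + 2z² + 3z + 3.
Reduce using z⁵ ≡ z⁴ + 2z³ + 3z² + 3z + 4 (mod z⁵ + 4z⁴ + 3z³ + 2z² + 2z + 1).
Reduced: 3z⁴ + 2z³ + 4z² + 4.

3z^4 + 2z^3 + 4z^2 + 4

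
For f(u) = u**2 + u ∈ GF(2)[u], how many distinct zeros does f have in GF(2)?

Evaluate at each of the 2 elements of GF(2):
f(0) = 0 → root; f(1) = 0 → root.
Roots: {0, 1}.

2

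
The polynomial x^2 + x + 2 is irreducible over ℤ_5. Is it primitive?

Yes

Write f(x) = x^2 + x + 2.
|GF(5^2)^×| = 5^2 − 1 = 24. Prime factorization: 24 = 2^3·3.
f is primitive ⇔ x has order 24 in GF(5)[x]/(f), i.e. x^(24/q) ≠ 1 for each prime q | 24.
x^(12) mod f = 4.
x^(8) mod f = 3x + 1.
None equal 1, so x has full order 24; f is primitive.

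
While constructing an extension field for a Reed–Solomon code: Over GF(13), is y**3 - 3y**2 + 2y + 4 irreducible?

Write g(y) = y**3 - 3y**2 + 2y + 4.
Check each element of GF(13) for a root: g(0)=4, g(1)=4, g(2)=4, g(3)=10, g(4)=2, g(5)=12, g(6)=7, g(7)=6, g(8)=2, g(9)=1, g(10)=9, g(11)=6, g(12)=11.
No roots. A degree-3 polynomial over a field with no linear factor is irreducible.

Yes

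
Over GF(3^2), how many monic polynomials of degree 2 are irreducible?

36

Gauss's count: N_{9}(2) = (1/2) Σ_{d|2} μ(2/d)·9^d.
Divisors of 2: 1, 2; μ(2/d) for each: -1, 1.
Σ = − 9^1 + 9^2 = 72.
N = 72/2 = 36.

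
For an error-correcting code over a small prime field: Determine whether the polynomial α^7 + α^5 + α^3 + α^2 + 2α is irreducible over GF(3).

No

Write P(α) = α^7 + α^5 + α^3 + α^2 + 2α.
Check for roots in GF(3): P(0) = 0 → root; P(1) = 0 → root; P(2) = 2.
P(0) = 0, so (α) divides P(α); P is reducible.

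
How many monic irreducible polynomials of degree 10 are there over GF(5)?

976248

x^(5^10) − x is the product of all monic irreducibles of degree dividing 10; Möbius inversion gives N = (1/10) Σ μ(10/d)·5^d.
Divisors of 10: 1, 2, 5, 10; μ(10/d) for each: 1, -1, -1, 1.
Σ = 5^1 − 5^2 − 5^5 + 5^10 = 9762480.
N = 9762480/10 = 976248.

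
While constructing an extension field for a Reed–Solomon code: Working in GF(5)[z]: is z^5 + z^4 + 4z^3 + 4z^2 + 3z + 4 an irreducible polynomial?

Yes

Write m(z) = z^5 + z^4 + 4z^3 + 4z^2 + 3z + 4.
Check for roots in GF(5): m(0) = 4; m(1) = 2; m(2) = 1; m(3) = 1; m(4) = 1.
No roots, so no linear factors.
Degree-2 irreducible divisors: test the 10 monic irreducibles of degree 2 over GF(5).
None of them divide m (all give nonzero remainder).
No irreducible factor of degree ≤ 2 exists, so m is irreducible over GF(5).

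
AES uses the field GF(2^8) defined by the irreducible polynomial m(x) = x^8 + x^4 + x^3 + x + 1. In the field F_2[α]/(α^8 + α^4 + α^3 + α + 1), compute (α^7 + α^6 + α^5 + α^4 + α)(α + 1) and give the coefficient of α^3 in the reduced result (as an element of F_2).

Multiply in F_2[α]: (α^7 + α^6 + α^5 + α^4 + α)·(α + 1) = α^8 + α^4 + α^2 + α.
Reduce using α^8 ≡ α^4 + α^3 + α + 1 (mod α^8 + α^4 + α^3 + α + 1).
Reduced: α^3 + α^2 + 1.

1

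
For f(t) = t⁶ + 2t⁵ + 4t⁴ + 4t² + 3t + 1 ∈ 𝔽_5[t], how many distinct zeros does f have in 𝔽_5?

4

Evaluate at each of the 5 elements of 𝔽_5:
f(0) = 1; f(1) = 0 → root; f(2) = 0 → root; f(3) = 0 → root; f(4) = 0 → root.
Roots: {1, 2, 3, 4}.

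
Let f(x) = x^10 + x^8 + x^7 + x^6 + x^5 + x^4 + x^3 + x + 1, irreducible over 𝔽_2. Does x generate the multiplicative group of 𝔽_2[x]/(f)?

|GF(2^10)^×| = 2^10 − 1 = 1023. Prime factorization: 1023 = 3·11·31.
f is primitive ⇔ x has order 1023 in GF(2)[x]/(f), i.e. x^(1023/q) ≠ 1 for each prime q | 1023.
x^(341) mod f = x^8 + x^7 + x^6 + x^5 + x^4 + x^2 + x + 1.
x^(93) mod f = x^7 + x^6 + x^5 + x^4 + x^2 + x.
x^(33) mod f = x^8 + x^6 + x^5 + x^4 + x^3 + x + 1.
None equal 1, so x has full order 1023; f is primitive.

Yes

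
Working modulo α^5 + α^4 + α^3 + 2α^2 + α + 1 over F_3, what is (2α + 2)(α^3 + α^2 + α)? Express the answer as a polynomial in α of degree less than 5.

Multiply in F_3[α]: (2α + 2)·(α^3 + α^2 + α) = 2α^4 + α^3 + α^2 + 2α.
Reduced: 2α^4 + α^3 + α^2 + 2α.

2α^4 + α^3 + α^2 + 2α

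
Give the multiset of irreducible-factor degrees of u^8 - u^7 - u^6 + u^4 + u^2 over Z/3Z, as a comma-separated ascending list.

Write f(u) = u^8 - u^7 - u^6 + u^4 + u^2.
Roots in Z/3Z: f(0) = 0 → root; f(1) = 1; f(2) = 0 → root.
Linear factors from roots: (u), (u + 1).
Complete factorization: f(u) = (u)^2·(u + 1)^2·(u^4 + u^2 + u + 1).
Factor degrees with multiplicity: 1 + 1 + 1 + 1 + 4 = 8.

1, 1, 1, 1, 4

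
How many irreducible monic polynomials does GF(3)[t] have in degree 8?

Gauss's count: N_{3}(8) = (1/8) Σ_{d|8} μ(8/d)·3^d.
Divisors of 8: 1, 2, 4, 8; μ(8/d) for each: 0, 0, -1, 1.
Σ = − 3^4 + 3^8 = 6480.
N = 6480/8 = 810.

810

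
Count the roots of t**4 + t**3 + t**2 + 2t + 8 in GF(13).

4

Write h(t) = t**4 + t**3 + t**2 + 2t + 8.
Evaluate at each of the 13 elements of GF(13):
h(0) = 8; h(1) = 0 → root; h(2) = 1; h(3) = 1; h(4) = 1; h(5) = 0 → root; h(6) = 8; h(7) = 7; h(8) = 3; h(9) = 0 → root; h(10) = 0 → root; h(11) = 3; h(12) = 7.
Roots: {1, 5, 9, 10}.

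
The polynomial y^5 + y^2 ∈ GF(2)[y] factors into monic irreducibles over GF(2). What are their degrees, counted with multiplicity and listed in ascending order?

1, 1, 1, 2

Write f(y) = y^5 + y^2.
Roots in GF(2): f(0) = 0 → root; f(1) = 0 → root.
Linear factors from roots: (y), (y + 1).
Complete factorization: f(y) = (y + 1)·(y)^2·(y^2 + y + 1).
Factor degrees with multiplicity: 1 + 1 + 1 + 2 = 5.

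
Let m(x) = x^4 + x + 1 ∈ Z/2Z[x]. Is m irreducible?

Check for roots in Z/2Z: m(0) = 1; m(1) = 1.
No roots, so no linear factors.
Monic irreducibles of degree 2 over GF(2): x^2 + x + 1.
None of them divide m (all give nonzero remainder).
No irreducible factor of degree ≤ 2 exists, so m is irreducible over GF(2).

Yes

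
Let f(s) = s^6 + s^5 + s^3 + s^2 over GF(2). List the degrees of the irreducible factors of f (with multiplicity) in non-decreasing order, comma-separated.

1, 1, 1, 1, 2

Roots in GF(2): f(0) = 0 → root; f(1) = 0 → root.
Linear factors from roots: (s), (s + 1).
Complete factorization: f(s) = (s)^2·(s + 1)^2·(s^2 + s + 1).
Factor degrees with multiplicity: 1 + 1 + 1 + 1 + 2 = 6.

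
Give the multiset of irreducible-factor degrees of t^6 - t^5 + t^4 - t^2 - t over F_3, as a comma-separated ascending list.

1, 1, 4

Write g(t) = t^6 - t^5 + t^4 - t^2 - t.
Roots in F_3: g(0) = 0 → root; g(1) = 2; g(2) = 0 → root.
Linear factors from roots: (t), (t + 1).
Complete factorization: g(t) = (t)·(t + 1)·(t^4 + t^3 - 1).
Factor degrees with multiplicity: 1 + 1 + 4 = 6.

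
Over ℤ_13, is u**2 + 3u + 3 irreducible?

No

Write h(u) = u**2 + 3u + 3.
Check each element of ℤ_13 for a root: h(0)=3, h(1)=7, h(2)=0, h(3)=8, h(4)=5, h(5)=4, h(6)=5, h(7)=8, h(8)=0, h(9)=7, h(10)=3, h(11)=1, h(12)=1.
h(2) = 0, so (u − 2) divides h(u); h is reducible.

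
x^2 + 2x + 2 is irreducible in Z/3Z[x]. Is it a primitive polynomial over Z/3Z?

Write f(x) = x^2 + 2x + 2.
|GF(3^2)^×| = 3^2 − 1 = 8. Prime factorization: 8 = 2^3.
f is primitive ⇔ x has order 8 in GF(3)[x]/(f), i.e. x^(8/q) ≠ 1 for each prime q | 8.
x^(4) mod f = 2.
None equal 1, so x has full order 8; f is primitive.

Yes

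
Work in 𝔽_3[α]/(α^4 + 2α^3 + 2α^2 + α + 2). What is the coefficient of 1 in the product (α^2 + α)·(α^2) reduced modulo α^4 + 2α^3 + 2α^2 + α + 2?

1

Multiply in 𝔽_3[α]: (α^2 + α)·(α^2) = α^4 + α^3.
Reduce using α^4 ≡ α^3 + α^2 + 2α + 1 (mod α^4 + 2α^3 + 2α^2 + α + 2).
Reduced: 2α^3 + α^2 + 2α + 1.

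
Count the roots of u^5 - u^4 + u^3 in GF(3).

Write g(u) = u^5 - u^4 + u^3.
Evaluate at each of the 3 elements of GF(3):
g(0) = 0 → root; g(1) = 1; g(2) = 0 → root.
Roots: {0, 2}.

2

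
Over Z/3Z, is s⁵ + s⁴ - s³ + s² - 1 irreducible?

Write h(s) = s⁵ + s⁴ - s³ + s² - 1.
Check for roots in Z/3Z: h(0) = 2; h(1) = 1; h(2) = 1.
No roots, so no linear factors.
Monic irreducibles of degree 2 over GF(3): s² + 1, s² + s - 1, s² - s - 1.
None of them divide h (all give nonzero remainder).
No irreducible factor of degree ≤ 2 exists, so h is irreducible over GF(3).

Yes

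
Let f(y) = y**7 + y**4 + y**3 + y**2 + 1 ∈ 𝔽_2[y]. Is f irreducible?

Yes

Check for roots in 𝔽_2: f(0) = 1; f(1) = 1.
No roots, so no linear factors.
Monic irreducibles of degree 2 over GF(2): y**2 + y + 1.
None of them divide f (all give nonzero remainder).
Monic irreducibles of degree 3 over GF(2): y**3 + y + 1, y**3 + y**2 + 1.
None of them divide f (all give nonzero remainder).
No irreducible factor of degree ≤ 3 exists, so f is irreducible over GF(2).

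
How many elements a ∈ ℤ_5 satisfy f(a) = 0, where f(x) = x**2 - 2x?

Evaluate at each of the 5 elements of ℤ_5:
f(0) = 0 → root; f(1) = 4; f(2) = 0 → root; f(3) = 3; f(4) = 3.
Roots: {0, 2}.

2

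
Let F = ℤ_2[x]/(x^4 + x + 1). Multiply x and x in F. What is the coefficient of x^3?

0

Multiply in ℤ_2[x]: (x)·(x) = x^2.
Reduced: x^2.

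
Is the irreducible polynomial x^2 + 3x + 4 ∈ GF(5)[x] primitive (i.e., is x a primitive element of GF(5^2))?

No

Write f(x) = x^2 + 3x + 4.
|GF(5^2)^×| = 5^2 − 1 = 24. Prime factorization: 24 = 2^3·3.
f is primitive ⇔ x has order 24 in GF(5)[x]/(f), i.e. x^(24/q) ≠ 1 for each prime q | 24.
x^(12) mod f = 1
x^(8) mod f = 3x + 4.
Since x^(12) = 1, the order of x divides 12 < 24; not primitive.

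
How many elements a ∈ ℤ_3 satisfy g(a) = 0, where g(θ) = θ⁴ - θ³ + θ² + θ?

Evaluate at each of the 3 elements of ℤ_3:
g(0) = 0 → root; g(1) = 2; g(2) = 2.
Roots: {0}.

1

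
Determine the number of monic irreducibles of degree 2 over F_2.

Gauss's count: N_{2}(2) = (1/2) Σ_{d|2} μ(2/d)·2^d.
Divisors of 2: 1, 2; μ(2/d) for each: -1, 1.
Σ = − 2^1 + 2^2 = 2.
N = 2/2 = 1.

1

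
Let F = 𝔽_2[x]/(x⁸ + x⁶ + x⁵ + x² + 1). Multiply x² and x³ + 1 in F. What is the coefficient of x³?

0

Multiply in 𝔽_2[x]: (x²)·(x³ + 1) = x⁵ + x².
Reduced: x⁵ + x².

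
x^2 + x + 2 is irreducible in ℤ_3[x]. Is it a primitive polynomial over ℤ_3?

Yes

Write f(x) = x^2 + x + 2.
|GF(3^2)^×| = 3^2 − 1 = 8. Prime factorization: 8 = 2^3.
f is primitive ⇔ x has order 8 in GF(3)[x]/(f), i.e. x^(8/q) ≠ 1 for each prime q | 8.
x^(4) mod f = 2.
None equal 1, so x has full order 8; f is primitive.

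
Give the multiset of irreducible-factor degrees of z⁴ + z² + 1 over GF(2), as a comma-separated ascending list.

2, 2

Write g(z) = z⁴ + z² + 1.
Roots in GF(2): g(0) = 1; g(1) = 1.
Complete factorization: g(z) = (z² + z + 1)^2.
Factor degrees with multiplicity: 2 + 2 = 4.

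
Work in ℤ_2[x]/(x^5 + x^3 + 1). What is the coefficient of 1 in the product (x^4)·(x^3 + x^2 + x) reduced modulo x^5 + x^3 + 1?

0

Multiply in ℤ_2[x]: (x^4)·(x^3 + x^2 + x) = x^7 + x^6 + x^5.
Reduce using x^5 ≡ x^3 + 1 (mod x^5 + x^3 + 1).
Reduced: x^4 + x^2 + x.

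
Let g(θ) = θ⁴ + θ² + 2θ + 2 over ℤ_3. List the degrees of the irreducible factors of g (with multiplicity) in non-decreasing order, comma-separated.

Roots in ℤ_3: g(0) = 2; g(1) = 0 → root; g(2) = 2.
Linear factors from roots: (θ + 2).
Complete factorization: g(θ) = (θ + 2)·(θ³ + θ² + 2θ + 1).
Factor degrees with multiplicity: 1 + 3 = 4.

1, 3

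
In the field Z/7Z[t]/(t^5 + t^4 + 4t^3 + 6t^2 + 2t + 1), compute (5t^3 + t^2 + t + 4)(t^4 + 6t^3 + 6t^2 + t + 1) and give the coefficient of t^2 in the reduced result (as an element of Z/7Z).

Multiply in Z/7Z[t]: (5t^3 + t^2 + t + 4)·(t^4 + 6t^3 + 6t^2 + t + 1) = 5t^7 + 3t^6 + 2t^5 + t^3 + 5t^2 + 5t + 4.
Reduce using t^5 ≡ 6t^4 + 3t^3 + t^2 + 5t + 6 (mod t^5 + t^4 + 4t^3 + 6t^2 + 2t + 1).
Reduced: t^4 + 4t^3 + 2t^2 + 4t + 6.

2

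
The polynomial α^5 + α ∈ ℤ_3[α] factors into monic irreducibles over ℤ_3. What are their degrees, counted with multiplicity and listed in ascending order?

Write h(α) = α^5 + α.
Roots in ℤ_3: h(0) = 0 → root; h(1) = 2; h(2) = 1.
Linear factors from roots: (α).
Complete factorization: h(α) = (α)·(α^2 + α + 2)·(α^2 + 2α + 2).
Factor degrees with multiplicity: 1 + 2 + 2 = 5.

1, 2, 2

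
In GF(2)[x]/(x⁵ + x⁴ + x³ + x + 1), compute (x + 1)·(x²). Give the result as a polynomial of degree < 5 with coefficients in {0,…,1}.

Multiply in GF(2)[x]: (x + 1)·(x²) = x³ + x².
Reduced: x³ + x².

x^3 + x^2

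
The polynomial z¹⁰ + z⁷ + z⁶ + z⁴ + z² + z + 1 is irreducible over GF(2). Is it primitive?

Write f(z) = z¹⁰ + z⁷ + z⁶ + z⁴ + z² + z + 1.
|GF(2^10)^×| = 2^10 − 1 = 1023. Prime factorization: 1023 = 3·11·31.
f is primitive ⇔ z has order 1023 in GF(2)[z]/(f), i.e. z^(1023/q) ≠ 1 for each prime q | 1023.
z^(341) mod f = z⁹ + z⁷ + z⁶ + z⁴ + z².
z^(93) mod f = z³ + z² + z.
z^(33) mod f = z⁸ + z⁷ + z³ + z² + z.
None equal 1, so z has full order 1023; f is primitive.

Yes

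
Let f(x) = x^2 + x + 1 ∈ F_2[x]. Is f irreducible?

Yes

Check for roots in F_2: f(0) = 1; f(1) = 1.
No roots. A degree-2 polynomial over a field with no linear factor is irreducible.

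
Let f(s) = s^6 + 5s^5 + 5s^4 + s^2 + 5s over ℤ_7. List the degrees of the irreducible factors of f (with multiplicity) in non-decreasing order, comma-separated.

1, 1, 2, 2

Linear factors from roots: (s), (s + 4).
Complete factorization: f(s) = (s)·(s + 4)·(s^2 + 3s + 5)·(s^2 + 5s + 2).
Factor degrees with multiplicity: 1 + 1 + 2 + 2 = 6.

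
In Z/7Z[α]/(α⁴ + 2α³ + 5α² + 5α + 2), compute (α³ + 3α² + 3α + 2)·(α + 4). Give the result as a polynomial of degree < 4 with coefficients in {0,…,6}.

Multiply in Z/7Z[α]: (α³ + 3α² + 3α + 2)·(α + 4) = α⁴ + α² + 1.
Reduce using α⁴ ≡ 5α³ + 2α² + 2α + 5 (mod α⁴ + 2α³ + 5α² + 5α + 2).
Reduced: 5α³ + 3α² + 2α + 6.

5α^3 + 3α^2 + 2α + 6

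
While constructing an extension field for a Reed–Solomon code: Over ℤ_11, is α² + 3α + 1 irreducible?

Write h(α) = α² + 3α + 1.
Check each element of ℤ_11 for a root: h(0)=1, h(1)=5, h(2)=0, h(3)=8, h(4)=7, h(5)=8, h(6)=0, h(7)=5, h(8)=1, h(9)=10, h(10)=10.
h(2) = 0, so (α − 2) divides h(α); h is reducible.

No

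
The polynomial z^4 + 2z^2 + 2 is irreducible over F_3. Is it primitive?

No

Write f(z) = z^4 + 2z^2 + 2.
|GF(3^4)^×| = 3^4 − 1 = 80. Prime factorization: 80 = 2^4·5.
f is primitive ⇔ z has order 80 in GF(3)[z]/(f), i.e. z^(80/q) ≠ 1 for each prime q | 80.
z^(40) mod f = 2.
z^(16) mod f = 1
Since z^(16) = 1, the order of z divides 16 < 80; not primitive.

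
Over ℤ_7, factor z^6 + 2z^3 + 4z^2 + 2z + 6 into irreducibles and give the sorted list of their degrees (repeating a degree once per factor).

Write f(z) = z^6 + 2z^3 + 4z^2 + 2z + 6.
Linear factors from roots: (z + 1).
Complete factorization: f(z) = (z + 1)·(z^2 + 3z + 5)·(z^3 + 3z^2 + z + 4).
Factor degrees with multiplicity: 1 + 2 + 3 = 6.

1, 2, 3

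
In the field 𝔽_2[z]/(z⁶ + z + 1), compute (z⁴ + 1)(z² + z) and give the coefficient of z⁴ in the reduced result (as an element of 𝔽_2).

Multiply in 𝔽_2[z]: (z⁴ + 1)·(z² + z) = z⁶ + z⁵ + z² + z.
Reduce using z⁶ ≡ z + 1 (mod z⁶ + z + 1).
Reduced: z⁵ + z² + 1.

0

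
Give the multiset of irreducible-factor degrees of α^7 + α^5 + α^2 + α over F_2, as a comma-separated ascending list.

Write h(α) = α^7 + α^5 + α^2 + α.
Roots in F_2: h(0) = 0 → root; h(1) = 0 → root.
Linear factors from roots: (α), (α + 1).
Complete factorization: h(α) = (α)·(α + 1)·(α^2 + α + 1)·(α^3 + α + 1).
Factor degrees with multiplicity: 1 + 1 + 2 + 3 = 7.

1, 1, 2, 3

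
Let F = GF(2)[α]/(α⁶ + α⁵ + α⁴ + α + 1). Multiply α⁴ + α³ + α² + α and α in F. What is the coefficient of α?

Multiply in GF(2)[α]: (α⁴ + α³ + α² + α)·(α) = α⁵ + α⁴ + α³ + α².
Reduced: α⁵ + α⁴ + α³ + α².

0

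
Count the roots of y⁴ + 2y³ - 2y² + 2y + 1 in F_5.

0

Write h(y) = y⁴ + 2y³ - 2y² + 2y + 1.
Evaluate at each of the 5 elements of F_5:
h(0) = 1; h(1) = 4; h(2) = 4; h(3) = 4; h(4) = 1.
No element is a root.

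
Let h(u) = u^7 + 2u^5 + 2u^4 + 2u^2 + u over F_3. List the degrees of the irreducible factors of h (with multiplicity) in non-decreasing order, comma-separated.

1, 1, 1, 1, 3

Roots in F_3: h(0) = 0 → root; h(1) = 2; h(2) = 0 → root.
Linear factors from roots: (u), (u + 1).
Complete factorization: h(u) = (u)·(u + 1)^3·(u^3 + 2u + 1).
Factor degrees with multiplicity: 1 + 1 + 1 + 1 + 3 = 7.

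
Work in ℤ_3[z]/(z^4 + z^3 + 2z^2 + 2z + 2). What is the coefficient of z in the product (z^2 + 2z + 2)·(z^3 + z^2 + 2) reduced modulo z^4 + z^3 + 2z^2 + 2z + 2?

Multiply in ℤ_3[z]: (z^2 + 2z + 2)·(z^3 + z^2 + 2) = z^5 + z^3 + z^2 + z + 1.
Reduce using z^4 ≡ 2z^3 + z^2 + z + 1 (mod z^4 + z^3 + 2z^2 + 2z + 2).
Reduced: z^2 + z.

1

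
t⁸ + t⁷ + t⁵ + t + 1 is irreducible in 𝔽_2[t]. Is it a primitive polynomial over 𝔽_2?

Write f(t) = t⁸ + t⁷ + t⁵ + t + 1.
|GF(2^8)^×| = 2^8 − 1 = 255. Prime factorization: 255 = 3·5·17.
f is primitive ⇔ t has order 255 in GF(2)[t]/(f), i.e. t^(255/q) ≠ 1 for each prime q | 255.
t^(85) mod f = 1
t^(51) mod f = t⁶ + t⁴ + t³ + t.
t^(15) mod f = t⁵ + t⁴ + t³.
Since t^(85) = 1, the order of t divides 85 < 255; not primitive.

No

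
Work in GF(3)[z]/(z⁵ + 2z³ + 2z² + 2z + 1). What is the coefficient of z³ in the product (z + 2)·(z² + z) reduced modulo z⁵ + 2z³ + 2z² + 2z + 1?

1

Multiply in GF(3)[z]: (z + 2)·(z² + z) = z³ + 2z.
Reduced: z³ + 2z.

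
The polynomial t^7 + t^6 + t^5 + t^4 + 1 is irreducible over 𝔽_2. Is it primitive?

Write f(t) = t^7 + t^6 + t^5 + t^4 + 1.
|GF(2^7)^×| = 2^7 − 1 = 127. Prime factorization: 127 = 127.
f is primitive ⇔ t has order 127 in GF(2)[t]/(f), i.e. t^(127/q) ≠ 1 for each prime q | 127.
t^(1) mod f = t.
None equal 1, so t has full order 127; f is primitive.

Yes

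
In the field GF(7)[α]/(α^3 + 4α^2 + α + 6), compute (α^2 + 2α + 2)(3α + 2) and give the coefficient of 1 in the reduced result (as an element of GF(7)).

0

Multiply in GF(7)[α]: (α^2 + 2α + 2)·(3α + 2) = 3α^3 + α^2 + 3α + 4.
Reduce using α^3 ≡ 3α^2 + 6α + 1 (mod α^3 + 4α^2 + α + 6).
Reduced: 3α^2.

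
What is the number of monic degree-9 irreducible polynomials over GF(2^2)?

29120

The number of monic irreducibles of degree 9 over GF(4) is (1/9)·Σ_{d∣9} μ(9/d) 4^d.
Divisors of 9: 1, 3, 9; μ(9/d) for each: 0, -1, 1.
Σ = − 4^3 + 4^9 = 262080.
N = 262080/9 = 29120.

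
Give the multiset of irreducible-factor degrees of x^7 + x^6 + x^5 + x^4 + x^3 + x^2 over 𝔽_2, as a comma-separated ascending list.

Write g(x) = x^7 + x^6 + x^5 + x^4 + x^3 + x^2.
Roots in 𝔽_2: g(0) = 0 → root; g(1) = 0 → root.
Linear factors from roots: (x), (x + 1).
Complete factorization: g(x) = (x + 1)·(x)^2·(x^2 + x + 1)^2.
Factor degrees with multiplicity: 1 + 1 + 1 + 2 + 2 = 7.

1, 1, 1, 2, 2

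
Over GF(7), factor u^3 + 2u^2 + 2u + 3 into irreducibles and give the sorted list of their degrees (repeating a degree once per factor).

Write g(u) = u^3 + 2u^2 + 2u + 3.
Complete factorization: g(u) = (u^3 + 2u^2 + 2u + 3).
Factor degrees with multiplicity: 3 = 3.

3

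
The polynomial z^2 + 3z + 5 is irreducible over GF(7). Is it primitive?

Yes

Write f(z) = z^2 + 3z + 5.
|GF(7^2)^×| = 7^2 − 1 = 48. Prime factorization: 48 = 2^4·3.
f is primitive ⇔ z has order 48 in GF(7)[z]/(f), i.e. z^(48/q) ≠ 1 for each prime q | 48.
z^(24) mod f = 6.
z^(16) mod f = 4.
None equal 1, so z has full order 48; f is primitive.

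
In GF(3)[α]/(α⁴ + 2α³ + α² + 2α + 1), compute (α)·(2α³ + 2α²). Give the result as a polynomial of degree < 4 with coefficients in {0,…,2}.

α^3 + α^2 + 2α + 1

Multiply in GF(3)[α]: (α)·(2α³ + 2α²) = 2α⁴ + 2α³.
Reduce using α⁴ ≡ α³ + 2α² + α + 2 (mod α⁴ + 2α³ + α² + 2α + 1).
Reduced: α³ + α² + 2α + 1.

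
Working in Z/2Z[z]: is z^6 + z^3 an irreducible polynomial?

No

Write g(z) = z^6 + z^3.
Check for roots in Z/2Z: g(0) = 0 → root; g(1) = 0 → root.
g(0) = 0, so (z) divides g(z); g is reducible.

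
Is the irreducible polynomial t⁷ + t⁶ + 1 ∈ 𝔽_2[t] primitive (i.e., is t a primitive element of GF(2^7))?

Write f(t) = t⁷ + t⁶ + 1.
|GF(2^7)^×| = 2^7 − 1 = 127. Prime factorization: 127 = 127.
f is primitive ⇔ t has order 127 in GF(2)[t]/(f), i.e. t^(127/q) ≠ 1 for each prime q | 127.
t^(1) mod f = t.
None equal 1, so t has full order 127; f is primitive.

Yes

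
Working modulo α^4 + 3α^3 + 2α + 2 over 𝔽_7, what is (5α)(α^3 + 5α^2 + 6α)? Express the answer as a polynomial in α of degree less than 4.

3α^3 + 2α^2 + 4α + 4

Multiply in 𝔽_7[α]: (5α)·(α^3 + 5α^2 + 6α) = 5α^4 + 4α^3 + 2α^2.
Reduce using α^4 ≡ 4α^3 + 5α + 5 (mod α^4 + 3α^3 + 2α + 2).
Reduced: 3α^3 + 2α^2 + 4α + 4.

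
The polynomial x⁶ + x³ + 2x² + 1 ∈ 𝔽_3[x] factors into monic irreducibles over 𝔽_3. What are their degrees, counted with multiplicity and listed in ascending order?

Write f(x) = x⁶ + x³ + 2x² + 1.
Roots in 𝔽_3: f(0) = 1; f(1) = 2; f(2) = 0 → root.
Linear factors from roots: (x + 1).
Complete factorization: f(x) = (x + 1)·(x² + 2x + 2)·(x³ + 2x + 2).
Factor degrees with multiplicity: 1 + 2 + 3 = 6.

1, 2, 3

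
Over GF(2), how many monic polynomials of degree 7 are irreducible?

x^(2^7) − x is the product of all monic irreducibles of degree dividing 7; Möbius inversion gives N = (1/7) Σ μ(7/d)·2^d.
Divisors of 7: 1, 7; μ(7/d) for each: -1, 1.
Σ = − 2^1 + 2^7 = 126.
N = 126/7 = 18.

18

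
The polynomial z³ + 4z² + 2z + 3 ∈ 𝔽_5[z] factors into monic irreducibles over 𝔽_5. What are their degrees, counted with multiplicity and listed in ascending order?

1, 2

Write f(z) = z³ + 4z² + 2z + 3.
Roots in 𝔽_5: f(0) = 3; f(1) = 0 → root; f(2) = 1; f(3) = 2; f(4) = 4.
Linear factors from roots: (z + 4).
Complete factorization: f(z) = (z + 4)·(z² + 2).
Factor degrees with multiplicity: 1 + 2 = 3.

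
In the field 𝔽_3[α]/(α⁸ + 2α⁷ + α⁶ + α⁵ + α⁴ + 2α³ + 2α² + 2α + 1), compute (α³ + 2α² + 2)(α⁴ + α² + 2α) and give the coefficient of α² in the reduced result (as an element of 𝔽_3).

2

Multiply in 𝔽_3[α]: (α³ + 2α² + 2)·(α⁴ + α² + 2α) = α⁷ + 2α⁶ + α⁵ + α³ + 2α² + α.
Reduced: α⁷ + 2α⁶ + α⁵ + α³ + 2α² + α.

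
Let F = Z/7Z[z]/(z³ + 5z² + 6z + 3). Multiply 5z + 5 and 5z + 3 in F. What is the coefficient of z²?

Multiply in Z/7Z[z]: (5z + 5)·(5z + 3) = 4z² + 5z + 1.
Reduced: 4z² + 5z + 1.

4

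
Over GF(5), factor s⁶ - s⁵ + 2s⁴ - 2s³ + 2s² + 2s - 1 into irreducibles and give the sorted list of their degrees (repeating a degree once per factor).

1, 2, 3

Write h(s) = s⁶ - s⁵ + 2s⁴ - 2s³ + 2s² + 2s - 1.
Roots in GF(5): h(0) = 4; h(1) = 3; h(2) = 4; h(3) = 2; h(4) = 0 → root.
Linear factors from roots: (s + 1).
Complete factorization: h(s) = (s + 1)·(s² + 2s - 2)·(s³ + s² - s - 2).
Factor degrees with multiplicity: 1 + 2 + 3 = 6.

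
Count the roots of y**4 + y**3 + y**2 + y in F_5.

4

Write g(y) = y**4 + y**3 + y**2 + y.
Evaluate at each of the 5 elements of F_5:
g(0) = 0 → root; g(1) = 4; g(2) = 0 → root; g(3) = 0 → root; g(4) = 0 → root.
Roots: {0, 2, 3, 4}.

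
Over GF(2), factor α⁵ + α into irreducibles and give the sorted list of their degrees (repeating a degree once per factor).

Write f(α) = α⁵ + α.
Roots in GF(2): f(0) = 0 → root; f(1) = 0 → root.
Linear factors from roots: (α), (α + 1).
Complete factorization: f(α) = (α)·(α + 1)^4.
Factor degrees with multiplicity: 1 + 1 + 1 + 1 + 1 = 5.

1, 1, 1, 1, 1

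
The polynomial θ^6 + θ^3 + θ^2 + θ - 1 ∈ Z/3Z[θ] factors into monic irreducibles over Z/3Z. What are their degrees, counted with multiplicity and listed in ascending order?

Write f(θ) = θ^6 + θ^3 + θ^2 + θ - 1.
Roots in Z/3Z: f(0) = 2; f(1) = 0 → root; f(2) = 2.
Linear factors from roots: (θ - 1).
Complete factorization: f(θ) = (θ - 1)^2·(θ^2 + 1)·(θ^2 - θ - 1).
Factor degrees with multiplicity: 1 + 1 + 2 + 2 = 6.

1, 1, 2, 2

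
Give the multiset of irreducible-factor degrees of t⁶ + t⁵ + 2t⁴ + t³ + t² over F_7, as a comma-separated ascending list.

Write f(t) = t⁶ + t⁵ + 2t⁴ + t³ + t².
Linear factors from roots: (t), (t + 5), (t + 3).
Complete factorization: f(t) = (t + 3)·(t + 5)·(t)^2·(t² + 1).
Factor degrees with multiplicity: 1 + 1 + 1 + 1 + 2 = 6.

1, 1, 1, 1, 2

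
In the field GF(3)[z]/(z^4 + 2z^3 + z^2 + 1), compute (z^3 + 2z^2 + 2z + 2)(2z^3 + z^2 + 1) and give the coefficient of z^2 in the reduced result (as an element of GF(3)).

0

Multiply in GF(3)[z]: (z^3 + 2z^2 + 2z + 2)·(2z^3 + z^2 + 1) = 2z^6 + 2z^5 + z^3 + z^2 + 2z + 2.
Reduce using z^4 ≡ z^3 + 2z^2 + 2 (mod z^4 + 2z^3 + z^2 + 1).
Reduced: 2z^3 + z.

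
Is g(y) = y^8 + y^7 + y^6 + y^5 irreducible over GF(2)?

Check for roots in GF(2): g(0) = 0 → root; g(1) = 0 → root.
g(0) = 0, so (y) divides g(y); g is reducible.

No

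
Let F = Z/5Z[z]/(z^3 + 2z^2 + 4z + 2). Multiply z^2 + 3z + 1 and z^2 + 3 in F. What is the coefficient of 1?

Multiply in Z/5Z[z]: (z^2 + 3z + 1)·(z^2 + 3) = z^4 + 3z^3 + 4z^2 + 4z + 3.
Reduce using z^3 ≡ 3z^2 + z + 3 (mod z^3 + 2z^2 + 4z + 2).
Reduced: 3z^2 + 3z + 1.

1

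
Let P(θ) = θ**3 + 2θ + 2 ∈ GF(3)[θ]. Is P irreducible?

Check for roots in GF(3): P(0) = 2; P(1) = 2; P(2) = 2.
No roots. A degree-3 polynomial over a field with no linear factor is irreducible.

Yes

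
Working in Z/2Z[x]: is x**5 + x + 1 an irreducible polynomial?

Write f(x) = x**5 + x + 1.
Check for roots in Z/2Z: f(0) = 1; f(1) = 1.
No roots, so no linear factors.
Monic irreducibles of degree 2 over GF(2): x**2 + x + 1.
x**2 + x + 1 divides f: f(x) = (x**2 + x + 1)·(x**3 + x**2 + 1).

No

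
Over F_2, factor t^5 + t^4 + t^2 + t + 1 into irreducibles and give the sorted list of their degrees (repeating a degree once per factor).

5

Write h(t) = t^5 + t^4 + t^2 + t + 1.
Roots in F_2: h(0) = 1; h(1) = 1.
Complete factorization: h(t) = (t^5 + t^4 + t^2 + t + 1).
Factor degrees with multiplicity: 5 = 5.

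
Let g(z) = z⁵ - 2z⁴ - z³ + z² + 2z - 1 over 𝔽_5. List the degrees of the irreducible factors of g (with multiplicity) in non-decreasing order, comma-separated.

Roots in 𝔽_5: g(0) = 4; g(1) = 0 → root; g(2) = 4; g(3) = 3; g(4) = 1.
Linear factors from roots: (z - 1).
Complete factorization: g(z) = (z - 1)·(z² + z + 2)·(z² - 2z - 2).
Factor degrees with multiplicity: 1 + 2 + 2 = 5.

1, 2, 2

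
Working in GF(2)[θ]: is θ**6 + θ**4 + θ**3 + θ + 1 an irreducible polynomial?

Yes

Write f(θ) = θ**6 + θ**4 + θ**3 + θ + 1.
Check for roots in GF(2): f(0) = 1; f(1) = 1.
No roots, so no linear factors.
Monic irreducibles of degree 2 over GF(2): θ**2 + θ + 1.
None of them divide f (all give nonzero remainder).
Monic irreducibles of degree 3 over GF(2): θ**3 + θ + 1, θ**3 + θ**2 + 1.
None of them divide f (all give nonzero remainder).
No irreducible factor of degree ≤ 3 exists, so f is irreducible over GF(2).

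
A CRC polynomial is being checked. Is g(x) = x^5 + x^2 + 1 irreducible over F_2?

Yes

Check for roots in F_2: g(0) = 1; g(1) = 1.
No roots, so no linear factors.
Monic irreducibles of degree 2 over GF(2): x^2 + x + 1.
None of them divide g (all give nonzero remainder).
No irreducible factor of degree ≤ 2 exists, so g is irreducible over GF(2).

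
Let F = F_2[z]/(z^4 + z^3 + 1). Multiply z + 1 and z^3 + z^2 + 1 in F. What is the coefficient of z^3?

1

Multiply in F_2[z]: (z + 1)·(z^3 + z^2 + 1) = z^4 + z^2 + z + 1.
Reduce using z^4 ≡ z^3 + 1 (mod z^4 + z^3 + 1).
Reduced: z^3 + z^2 + z.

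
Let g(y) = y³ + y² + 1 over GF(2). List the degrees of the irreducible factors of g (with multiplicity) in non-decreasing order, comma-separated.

Roots in GF(2): g(0) = 1; g(1) = 1.
Complete factorization: g(y) = (y³ + y² + 1).
Factor degrees with multiplicity: 3 = 3.

3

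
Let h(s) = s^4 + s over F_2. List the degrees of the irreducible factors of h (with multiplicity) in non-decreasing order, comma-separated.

Roots in F_2: h(0) = 0 → root; h(1) = 0 → root.
Linear factors from roots: (s), (s + 1).
Complete factorization: h(s) = (s)·(s + 1)·(s^2 + s + 1).
Factor degrees with multiplicity: 1 + 1 + 2 = 4.

1, 1, 2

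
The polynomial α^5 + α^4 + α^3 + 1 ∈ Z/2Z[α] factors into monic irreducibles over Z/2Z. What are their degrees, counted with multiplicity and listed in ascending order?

1, 1, 3

Write g(α) = α^5 + α^4 + α^3 + 1.
Roots in Z/2Z: g(0) = 1; g(1) = 0 → root.
Linear factors from roots: (α + 1).
Complete factorization: g(α) = (α + 1)^2·(α^3 + α^2 + 1).
Factor degrees with multiplicity: 1 + 1 + 3 = 5.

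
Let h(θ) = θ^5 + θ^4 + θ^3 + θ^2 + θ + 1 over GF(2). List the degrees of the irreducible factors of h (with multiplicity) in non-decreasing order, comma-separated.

Roots in GF(2): h(0) = 1; h(1) = 0 → root.
Linear factors from roots: (θ + 1).
Complete factorization: h(θ) = (θ + 1)·(θ^2 + θ + 1)^2.
Factor degrees with multiplicity: 1 + 2 + 2 = 5.

1, 2, 2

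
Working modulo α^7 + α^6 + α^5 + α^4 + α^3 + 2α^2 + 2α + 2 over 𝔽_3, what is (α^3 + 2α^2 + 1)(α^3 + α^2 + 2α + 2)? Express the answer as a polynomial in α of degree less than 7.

Multiply in 𝔽_3[α]: (α^3 + 2α^2 + 1)·(α^3 + α^2 + 2α + 2) = α^6 + α^4 + α^3 + 2α^2 + 2α + 2.
Reduced: α^6 + α^4 + α^3 + 2α^2 + 2α + 2.

α^6 + α^4 + α^3 + 2α^2 + 2α + 2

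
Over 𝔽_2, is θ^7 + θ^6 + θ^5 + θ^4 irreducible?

No

Write m(θ) = θ^7 + θ^6 + θ^5 + θ^4.
Check for roots in 𝔽_2: m(0) = 0 → root; m(1) = 0 → root.
m(0) = 0, so (θ) divides m(θ); m is reducible.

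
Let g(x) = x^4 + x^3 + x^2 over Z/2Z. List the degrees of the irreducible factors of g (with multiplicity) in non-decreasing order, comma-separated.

1, 1, 2

Roots in Z/2Z: g(0) = 0 → root; g(1) = 1.
Linear factors from roots: (x).
Complete factorization: g(x) = (x)^2·(x^2 + x + 1).
Factor degrees with multiplicity: 1 + 1 + 2 = 4.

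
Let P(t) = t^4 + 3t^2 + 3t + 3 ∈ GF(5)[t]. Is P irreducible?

No

Check for roots in GF(5): P(0) = 3; P(1) = 0 → root; P(2) = 2; P(3) = 0 → root; P(4) = 4.
P(1) = 0, so (t − 1) divides P(t); P is reducible.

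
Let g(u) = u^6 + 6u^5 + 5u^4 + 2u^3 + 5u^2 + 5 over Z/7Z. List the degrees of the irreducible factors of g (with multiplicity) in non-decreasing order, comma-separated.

6

Complete factorization: g(u) = (u^6 + 6u^5 + 5u^4 + 2u^3 + 5u^2 + 5).
Factor degrees with multiplicity: 6 = 6.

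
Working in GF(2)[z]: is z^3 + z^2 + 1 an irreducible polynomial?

Write P(z) = z^3 + z^2 + 1.
Check for roots in GF(2): P(0) = 1; P(1) = 1.
No roots. A degree-3 polynomial over a field with no linear factor is irreducible.

Yes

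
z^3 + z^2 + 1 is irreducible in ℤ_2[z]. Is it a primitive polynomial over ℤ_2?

Write f(z) = z^3 + z^2 + 1.
|GF(2^3)^×| = 2^3 − 1 = 7. Prime factorization: 7 = 7.
f is primitive ⇔ z has order 7 in GF(2)[z]/(f), i.e. z^(7/q) ≠ 1 for each prime q | 7.
z^(1) mod f = z.
None equal 1, so z has full order 7; f is primitive.

Yes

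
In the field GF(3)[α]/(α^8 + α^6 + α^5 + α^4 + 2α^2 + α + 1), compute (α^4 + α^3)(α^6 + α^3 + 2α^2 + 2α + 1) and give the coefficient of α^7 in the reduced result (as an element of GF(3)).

2

Multiply in GF(3)[α]: (α^4 + α^3)·(α^6 + α^3 + 2α^2 + 2α + 1) = α^10 + α^9 + α^7 + α^5 + α^3.
Reduce using α^8 ≡ 2α^6 + 2α^5 + 2α^4 + α^2 + 2α + 2 (mod α^8 + α^6 + α^5 + α^4 + 2α^2 + α + 1).
Reduced: 2α^7 + 2α^6 + α^5 + 2α^4 + α^3 + 1.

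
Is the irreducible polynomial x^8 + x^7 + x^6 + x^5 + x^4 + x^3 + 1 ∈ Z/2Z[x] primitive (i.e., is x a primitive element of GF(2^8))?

Write f(x) = x^8 + x^7 + x^6 + x^5 + x^4 + x^3 + 1.
|GF(2^8)^×| = 2^8 − 1 = 255. Prime factorization: 255 = 3·5·17.
f is primitive ⇔ x has order 255 in GF(2)[x]/(f), i.e. x^(255/q) ≠ 1 for each prime q | 255.
x^(85) mod f = 1
x^(51) mod f = x^7 + x^5 + x^3 + x^2 + 1.
x^(15) mod f = x^7 + x^6 + x^3 + x + 1.
Since x^(85) = 1, the order of x divides 85 < 255; not primitive.

No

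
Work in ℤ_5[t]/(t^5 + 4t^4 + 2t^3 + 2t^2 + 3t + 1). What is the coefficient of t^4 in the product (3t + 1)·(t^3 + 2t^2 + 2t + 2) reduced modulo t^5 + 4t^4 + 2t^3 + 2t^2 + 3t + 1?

3

Multiply in ℤ_5[t]: (3t + 1)·(t^3 + 2t^2 + 2t + 2) = 3t^4 + 2t^3 + 3t^2 + 3t + 2.
Reduced: 3t^4 + 2t^3 + 3t^2 + 3t + 2.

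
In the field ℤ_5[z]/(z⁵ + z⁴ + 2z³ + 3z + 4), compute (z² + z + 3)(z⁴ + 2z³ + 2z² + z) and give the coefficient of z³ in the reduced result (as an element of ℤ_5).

Multiply in ℤ_5[z]: (z² + z + 3)·(z⁴ + 2z³ + 2z² + z) = z⁶ + 3z⁵ + 2z⁴ + 4z³ + 2z² + 3z.
Reduce using z⁵ ≡ 4z⁴ + 3z³ + 2z + 1 (mod z⁵ + z⁴ + 2z³ + 3z + 4).
Reduced: 3z⁴ + 4z² + 3z + 2.

0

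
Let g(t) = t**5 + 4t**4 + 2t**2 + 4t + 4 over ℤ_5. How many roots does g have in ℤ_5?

2

Evaluate at each of the 5 elements of ℤ_5:
g(0) = 4; g(1) = 0 → root; g(2) = 1; g(3) = 1; g(4) = 0 → root.
Roots: {1, 4}.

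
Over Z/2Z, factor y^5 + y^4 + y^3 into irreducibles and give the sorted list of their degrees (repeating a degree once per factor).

Write f(y) = y^5 + y^4 + y^3.
Roots in Z/2Z: f(0) = 0 → root; f(1) = 1.
Linear factors from roots: (y).
Complete factorization: f(y) = (y)^3·(y^2 + y + 1).
Factor degrees with multiplicity: 1 + 1 + 1 + 2 = 5.

1, 1, 1, 2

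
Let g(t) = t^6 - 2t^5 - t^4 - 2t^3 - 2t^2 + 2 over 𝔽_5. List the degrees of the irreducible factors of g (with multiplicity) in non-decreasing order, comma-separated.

6

Roots in 𝔽_5: g(0) = 2; g(1) = 1; g(2) = 2; g(3) = 2; g(4) = 4.
Complete factorization: g(t) = (t^6 - 2t^5 - t^4 - 2t^3 - 2t^2 + 2).
Factor degrees with multiplicity: 6 = 6.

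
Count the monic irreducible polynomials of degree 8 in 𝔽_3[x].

The number of monic irreducibles of degree 8 over GF(3) is (1/8)·Σ_{d∣8} μ(8/d) 3^d.
Divisors of 8: 1, 2, 4, 8; μ(8/d) for each: 0, 0, -1, 1.
Σ = − 3^4 + 3^8 = 6480.
N = 6480/8 = 810.

810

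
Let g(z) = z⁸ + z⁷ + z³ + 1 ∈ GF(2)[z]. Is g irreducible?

No

Check for roots in GF(2): g(0) = 1; g(1) = 0 → root.
g(1) = 0, so (z − 1) divides g(z); g is reducible.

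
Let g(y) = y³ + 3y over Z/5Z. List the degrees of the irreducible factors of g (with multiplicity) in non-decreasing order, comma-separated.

1, 2

Roots in Z/5Z: g(0) = 0 → root; g(1) = 4; g(2) = 4; g(3) = 1; g(4) = 1.
Linear factors from roots: (y).
Complete factorization: g(y) = (y)·(y² + 3).
Factor degrees with multiplicity: 1 + 2 = 3.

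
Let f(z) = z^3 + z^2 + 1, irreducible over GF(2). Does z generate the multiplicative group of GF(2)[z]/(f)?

Yes

|GF(2^3)^×| = 2^3 − 1 = 7. Prime factorization: 7 = 7.
f is primitive ⇔ z has order 7 in GF(2)[z]/(f), i.e. z^(7/q) ≠ 1 for each prime q | 7.
z^(1) mod f = z.
None equal 1, so z has full order 7; f is primitive.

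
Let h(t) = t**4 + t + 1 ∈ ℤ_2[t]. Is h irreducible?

Yes

Check for roots in ℤ_2: h(0) = 1; h(1) = 1.
No roots, so no linear factors.
Monic irreducibles of degree 2 over GF(2): t**2 + t + 1.
None of them divide h (all give nonzero remainder).
No irreducible factor of degree ≤ 2 exists, so h is irreducible over GF(2).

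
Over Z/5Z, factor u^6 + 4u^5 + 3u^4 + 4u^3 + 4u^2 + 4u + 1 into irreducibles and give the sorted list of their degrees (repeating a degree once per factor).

Write g(u) = u^6 + 4u^5 + 3u^4 + 4u^3 + 4u^2 + 4u + 1.
Roots in Z/5Z: g(0) = 1; g(1) = 1; g(2) = 2; g(3) = 1; g(4) = 2.
Complete factorization: g(u) = (u^6 + 4u^5 + 3u^4 + 4u^3 + 4u^2 + 4u + 1).
Factor degrees with multiplicity: 6 = 6.

6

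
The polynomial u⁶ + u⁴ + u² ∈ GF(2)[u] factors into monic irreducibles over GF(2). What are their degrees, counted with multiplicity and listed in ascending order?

Write h(u) = u⁶ + u⁴ + u².
Roots in GF(2): h(0) = 0 → root; h(1) = 1.
Linear factors from roots: (u).
Complete factorization: h(u) = (u)^2·(u² + u + 1)^2.
Factor degrees with multiplicity: 1 + 1 + 2 + 2 = 6.

1, 1, 2, 2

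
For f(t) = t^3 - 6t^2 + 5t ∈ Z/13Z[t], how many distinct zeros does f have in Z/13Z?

3

Evaluate at each of the 13 elements of Z/13Z:
f(0) = 0 → root; f(1) = 0 → root; f(2) = 7; f(3) = 1; f(4) = 1; f(5) = 0 → root; f(6) = 4; f(7) = 6; f(8) = 12; f(9) = 2; f(10) = 8; f(11) = 10; f(12) = 1.
Roots: {0, 1, 5}.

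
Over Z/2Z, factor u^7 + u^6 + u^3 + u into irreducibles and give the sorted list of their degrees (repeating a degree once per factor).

Write f(u) = u^7 + u^6 + u^3 + u.
Roots in Z/2Z: f(0) = 0 → root; f(1) = 0 → root.
Linear factors from roots: (u), (u + 1).
Complete factorization: f(u) = (u)·(u + 1)·(u^2 + u + 1)·(u^3 + u^2 + 1).
Factor degrees with multiplicity: 1 + 1 + 2 + 3 = 7.

1, 1, 2, 3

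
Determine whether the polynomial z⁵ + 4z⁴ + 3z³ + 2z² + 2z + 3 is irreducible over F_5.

No

Write P(z) = z⁵ + 4z⁴ + 3z³ + 2z² + 2z + 3.
Check for roots in F_5: P(0) = 3; P(1) = 0 → root; P(2) = 0 → root; P(3) = 0 → root; P(4) = 3.
P(1) = 0, so (z − 1) divides P(z); P is reducible.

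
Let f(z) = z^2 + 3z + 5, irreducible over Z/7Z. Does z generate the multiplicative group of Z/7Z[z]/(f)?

Yes

|GF(7^2)^×| = 7^2 − 1 = 48. Prime factorization: 48 = 2^4·3.
f is primitive ⇔ z has order 48 in GF(7)[z]/(f), i.e. z^(48/q) ≠ 1 for each prime q | 48.
z^(24) mod f = 6.
z^(16) mod f = 4.
None equal 1, so z has full order 48; f is primitive.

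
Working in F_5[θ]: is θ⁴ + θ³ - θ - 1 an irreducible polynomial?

Write h(θ) = θ⁴ + θ³ - θ - 1.
Check for roots in F_5: h(0) = 4; h(1) = 0 → root; h(2) = 1; h(3) = 4; h(4) = 0 → root.
h(1) = 0, so (θ − 1) divides h(θ); h is reducible.

No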